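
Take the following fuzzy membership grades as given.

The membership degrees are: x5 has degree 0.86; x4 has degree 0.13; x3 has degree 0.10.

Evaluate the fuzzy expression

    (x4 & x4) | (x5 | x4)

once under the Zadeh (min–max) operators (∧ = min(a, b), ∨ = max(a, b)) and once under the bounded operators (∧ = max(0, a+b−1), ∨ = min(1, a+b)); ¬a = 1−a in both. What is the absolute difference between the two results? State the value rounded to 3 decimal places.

0.130

Under Zadeh (min–max):
  x4 & x4 = min(a, b) on (0.13, 0.13) = 0.13
  x5 | x4 = max(a, b) on (0.86, 0.13) = 0.86
  (x4 & x4) | (x5 | x4) = max(a, b) on (0.13, 0.86) = 0.86
  → value = 0.8600
Under bounded:
  x4 & x4 = max(0, a+b−1) on (0.13, 0.13) = 0.00
  x5 | x4 = min(1, a+b) on (0.86, 0.13) = 0.99
  (x4 & x4) | (x5 | x4) = min(1, a+b) on (0.00, 0.99) = 0.99
  → value = 0.9900
|0.8600 − 0.9900| = 0.130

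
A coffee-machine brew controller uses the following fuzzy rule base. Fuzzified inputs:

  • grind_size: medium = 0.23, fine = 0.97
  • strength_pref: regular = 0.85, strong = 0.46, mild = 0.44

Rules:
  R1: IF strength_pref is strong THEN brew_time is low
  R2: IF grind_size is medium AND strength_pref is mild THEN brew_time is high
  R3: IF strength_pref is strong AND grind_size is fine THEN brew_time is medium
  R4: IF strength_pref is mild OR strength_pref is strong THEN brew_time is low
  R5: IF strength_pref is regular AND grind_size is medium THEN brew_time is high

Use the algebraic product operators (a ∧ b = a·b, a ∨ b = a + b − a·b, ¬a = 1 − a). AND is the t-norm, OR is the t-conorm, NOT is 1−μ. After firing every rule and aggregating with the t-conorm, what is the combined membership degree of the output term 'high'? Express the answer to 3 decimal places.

R1: strong=0.46 → w = 0.4600
R2: medium=0.23, mild=0.44; AND[a·b] → w = 0.1012
R3: strong=0.46, fine=0.97; AND[a·b] → w = 0.4462
R4: mild=0.44, strong=0.46; OR[a + b − a·b] → w = 0.6976
R5: regular=0.85, medium=0.23; AND[a·b] → w = 0.1955
Rules with consequent 'high': {R2, R5} → strengths 0.1012, 0.1955
Aggregate via t-conorm [a + b − a·b]: 0.2769

0.277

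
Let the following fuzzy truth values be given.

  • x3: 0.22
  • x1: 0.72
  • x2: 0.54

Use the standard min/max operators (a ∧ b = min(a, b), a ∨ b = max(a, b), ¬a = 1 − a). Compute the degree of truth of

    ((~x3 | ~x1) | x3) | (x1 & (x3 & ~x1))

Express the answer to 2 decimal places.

0.78

~x3 = 1 − 0.22 = 0.78
~x1 = 1 − 0.72 = 0.28
~x3 | ~x1 = max(a, b) on (0.78, 0.28) = 0.78
(~x3 | ~x1) | x3 = max(a, b) on (0.78, 0.22) = 0.78
~x1 = 1 − 0.72 = 0.28
x3 & ~x1 = min(a, b) on (0.22, 0.28) = 0.22
x1 & (x3 & ~x1) = min(a, b) on (0.72, 0.22) = 0.22
((~x3 | ~x1) | x3) | (x1 & (x3 & ~x1)) = max(a, b) on (0.78, 0.22) = 0.78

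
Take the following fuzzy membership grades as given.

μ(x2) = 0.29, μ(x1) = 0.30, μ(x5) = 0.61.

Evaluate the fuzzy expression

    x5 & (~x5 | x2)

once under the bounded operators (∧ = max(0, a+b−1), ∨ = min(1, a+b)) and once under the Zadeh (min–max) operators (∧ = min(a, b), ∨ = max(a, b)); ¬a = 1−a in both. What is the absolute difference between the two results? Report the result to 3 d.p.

Under bounded:
  ~x5 = 1 − 0.61 = 0.39
  ~x5 | x2 = min(1, a+b) on (0.39, 0.29) = 0.68
  x5 & (~x5 | x2) = max(0, a+b−1) on (0.61, 0.68) = 0.29
  → value = 0.2900
Under Zadeh (min–max):
  ~x5 = 1 − 0.61 = 0.39
  ~x5 | x2 = max(a, b) on (0.39, 0.29) = 0.39
  x5 & (~x5 | x2) = min(a, b) on (0.61, 0.39) = 0.39
  → value = 0.3900
|0.2900 − 0.3900| = 0.100

0.100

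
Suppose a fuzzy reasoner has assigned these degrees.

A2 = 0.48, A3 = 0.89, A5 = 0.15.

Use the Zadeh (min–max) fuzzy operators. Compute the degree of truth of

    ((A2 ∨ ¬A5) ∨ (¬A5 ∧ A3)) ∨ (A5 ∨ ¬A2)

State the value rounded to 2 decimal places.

0.85

¬A5 = 1 − 0.15 = 0.85
A2 ∨ ¬A5 = max(a, b) on (0.48, 0.85) = 0.85
¬A5 = 1 − 0.15 = 0.85
¬A5 ∧ A3 = min(a, b) on (0.85, 0.89) = 0.85
(A2 ∨ ¬A5) ∨ (¬A5 ∧ A3) = max(a, b) on (0.85, 0.85) = 0.85
¬A2 = 1 − 0.48 = 0.52
A5 ∨ ¬A2 = max(a, b) on (0.15, 0.52) = 0.52
((A2 ∨ ¬A5) ∨ (¬A5 ∧ A3)) ∨ (A5 ∨ ¬A2) = max(a, b) on (0.85, 0.52) = 0.85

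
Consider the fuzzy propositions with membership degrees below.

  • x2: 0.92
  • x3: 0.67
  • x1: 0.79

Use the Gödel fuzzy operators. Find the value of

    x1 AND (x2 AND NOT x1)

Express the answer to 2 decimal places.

0.21

NOT x1 = 1 − 0.79 = 0.21
x2 AND NOT x1 = min(a, b) on (0.92, 0.21) = 0.21
x1 AND (x2 AND NOT x1) = min(a, b) on (0.79, 0.21) = 0.21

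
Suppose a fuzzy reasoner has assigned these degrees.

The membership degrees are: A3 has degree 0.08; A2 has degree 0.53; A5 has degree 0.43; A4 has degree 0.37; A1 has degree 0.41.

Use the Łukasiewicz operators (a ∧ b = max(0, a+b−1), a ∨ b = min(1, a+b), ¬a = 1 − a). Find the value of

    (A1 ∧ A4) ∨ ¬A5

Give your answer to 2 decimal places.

A1 ∧ A4 = max(0, a+b−1) on (0.41, 0.37) = 0.00
¬A5 = 1 − 0.43 = 0.57
(A1 ∧ A4) ∨ ¬A5 = min(1, a+b) on (0.00, 0.57) = 0.57

0.57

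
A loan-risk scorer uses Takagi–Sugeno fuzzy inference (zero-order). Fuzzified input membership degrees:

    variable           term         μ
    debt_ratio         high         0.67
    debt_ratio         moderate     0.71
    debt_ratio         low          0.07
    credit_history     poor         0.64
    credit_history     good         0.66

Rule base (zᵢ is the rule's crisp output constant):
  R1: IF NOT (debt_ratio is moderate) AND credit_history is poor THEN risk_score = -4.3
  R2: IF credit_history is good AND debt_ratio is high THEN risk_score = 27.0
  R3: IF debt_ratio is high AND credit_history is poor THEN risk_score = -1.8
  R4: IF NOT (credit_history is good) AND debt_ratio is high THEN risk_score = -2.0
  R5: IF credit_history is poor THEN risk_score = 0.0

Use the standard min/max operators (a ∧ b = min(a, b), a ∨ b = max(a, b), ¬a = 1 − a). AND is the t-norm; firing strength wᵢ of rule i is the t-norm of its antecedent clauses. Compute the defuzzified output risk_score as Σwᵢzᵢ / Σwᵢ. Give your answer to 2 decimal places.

5.74

R1 (z=-4.3): ¬moderate=1−0.71=0.29, poor=0.64; AND[min(a, b)] → w = 0.29
R2 (z=27.0): good=0.66, high=0.67; AND[min(a, b)] → w = 0.66
R3 (z=-1.8): high=0.67, poor=0.64; AND[min(a, b)] → w = 0.64
R4 (z=-2.0): ¬good=1−0.66=0.34, high=0.67; AND[min(a, b)] → w = 0.34
R5 (z=0.0): poor=0.64 → w = 0.64
Weighted average = (0.29·-4.3 + 0.66·27.0 + 0.64·-1.8 + 0.34·-2.0 + 0.64·0.0) / (0.29 + 0.66 + 0.64 + 0.34 + 0.64)
  = 14.7410 / 2.5700 = 5.74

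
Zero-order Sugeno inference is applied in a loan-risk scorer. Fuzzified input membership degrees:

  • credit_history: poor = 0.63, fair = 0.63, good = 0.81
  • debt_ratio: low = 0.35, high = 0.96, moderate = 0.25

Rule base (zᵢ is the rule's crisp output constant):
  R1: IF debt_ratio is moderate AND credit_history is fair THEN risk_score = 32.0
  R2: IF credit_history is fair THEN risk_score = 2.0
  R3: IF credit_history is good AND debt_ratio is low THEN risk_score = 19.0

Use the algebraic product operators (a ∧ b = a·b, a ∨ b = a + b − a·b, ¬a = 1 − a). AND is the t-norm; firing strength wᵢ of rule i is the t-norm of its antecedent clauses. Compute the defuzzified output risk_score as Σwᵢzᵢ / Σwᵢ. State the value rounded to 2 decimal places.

R1 (z=32.0): moderate=0.25, fair=0.63; AND[a·b] → w = 0.1575
R2 (z=2.0): fair=0.63 → w = 0.6300
R3 (z=19.0): good=0.81, low=0.35; AND[a·b] → w = 0.2835
Weighted average = (0.1575·32.0 + 0.6300·2.0 + 0.2835·19.0) / (0.1575 + 0.6300 + 0.2835)
  = 11.6865 / 1.0710 = 10.91

10.91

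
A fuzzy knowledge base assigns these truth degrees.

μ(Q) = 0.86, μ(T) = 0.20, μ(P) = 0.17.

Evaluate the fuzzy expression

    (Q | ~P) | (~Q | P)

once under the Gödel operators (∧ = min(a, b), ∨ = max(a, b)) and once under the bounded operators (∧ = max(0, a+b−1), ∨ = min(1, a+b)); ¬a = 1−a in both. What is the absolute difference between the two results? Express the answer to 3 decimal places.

Under Gödel:
  ~P = 1 − 0.17 = 0.83
  Q | ~P = max(a, b) on (0.86, 0.83) = 0.86
  ~Q = 1 − 0.86 = 0.14
  ~Q | P = max(a, b) on (0.14, 0.17) = 0.17
  (Q | ~P) | (~Q | P) = max(a, b) on (0.86, 0.17) = 0.86
  → value = 0.8600
Under bounded:
  ~P = 1 − 0.17 = 0.83
  Q | ~P = min(1, a+b) on (0.86, 0.83) = 1.00
  ~Q = 1 − 0.86 = 0.14
  ~Q | P = min(1, a+b) on (0.14, 0.17) = 0.31
  (Q | ~P) | (~Q | P) = min(1, a+b) on (1.00, 0.31) = 1.00
  → value = 1.0000
|0.8600 − 1.0000| = 0.140

0.140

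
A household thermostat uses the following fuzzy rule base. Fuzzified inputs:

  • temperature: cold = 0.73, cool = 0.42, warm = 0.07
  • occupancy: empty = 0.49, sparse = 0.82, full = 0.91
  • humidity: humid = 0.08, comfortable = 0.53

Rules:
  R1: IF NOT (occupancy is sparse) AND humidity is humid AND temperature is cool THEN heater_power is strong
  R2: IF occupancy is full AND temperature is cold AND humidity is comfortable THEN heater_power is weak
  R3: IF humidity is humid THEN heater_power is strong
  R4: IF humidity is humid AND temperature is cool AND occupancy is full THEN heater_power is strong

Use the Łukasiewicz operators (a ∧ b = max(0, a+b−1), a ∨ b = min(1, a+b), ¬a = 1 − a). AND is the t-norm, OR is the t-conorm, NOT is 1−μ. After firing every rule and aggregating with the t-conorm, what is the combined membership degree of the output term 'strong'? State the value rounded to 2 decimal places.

0.08

R1: ¬sparse=1−0.82=0.18, humid=0.08, cool=0.42; AND[max(0, a+b−1)] → w = 0.00
R2: full=0.91, cold=0.73, comfortable=0.53; AND[max(0, a+b−1)] → w = 0.17
R3: humid=0.08 → w = 0.08
R4: humid=0.08, cool=0.42, full=0.91; AND[max(0, a+b−1)] → w = 0.00
Rules with consequent 'strong': {R1, R3, R4} → strengths 0.00, 0.08, 0.00
Aggregate via t-conorm [min(1, a+b)]: 0.08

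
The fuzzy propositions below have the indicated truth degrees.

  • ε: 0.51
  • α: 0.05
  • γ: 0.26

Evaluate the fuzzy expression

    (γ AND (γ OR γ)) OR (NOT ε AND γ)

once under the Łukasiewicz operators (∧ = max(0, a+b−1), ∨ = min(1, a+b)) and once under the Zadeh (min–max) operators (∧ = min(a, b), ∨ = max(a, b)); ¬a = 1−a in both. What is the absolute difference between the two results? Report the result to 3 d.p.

Under Łukasiewicz:
  γ OR γ = min(1, a+b) on (0.26, 0.26) = 0.52
  γ AND (γ OR γ) = max(0, a+b−1) on (0.26, 0.52) = 0.00
  NOT ε = 1 − 0.51 = 0.49
  NOT ε AND γ = max(0, a+b−1) on (0.49, 0.26) = 0.00
  (γ AND (γ OR γ)) OR (NOT ε AND γ) = min(1, a+b) on (0.00, 0.00) = 0.00
  → value = 0.0000
Under Zadeh (min–max):
  γ OR γ = max(a, b) on (0.26, 0.26) = 0.26
  γ AND (γ OR γ) = min(a, b) on (0.26, 0.26) = 0.26
  NOT ε = 1 − 0.51 = 0.49
  NOT ε AND γ = min(a, b) on (0.49, 0.26) = 0.26
  (γ AND (γ OR γ)) OR (NOT ε AND γ) = max(a, b) on (0.26, 0.26) = 0.26
  → value = 0.2600
|0.0000 − 0.2600| = 0.260

0.260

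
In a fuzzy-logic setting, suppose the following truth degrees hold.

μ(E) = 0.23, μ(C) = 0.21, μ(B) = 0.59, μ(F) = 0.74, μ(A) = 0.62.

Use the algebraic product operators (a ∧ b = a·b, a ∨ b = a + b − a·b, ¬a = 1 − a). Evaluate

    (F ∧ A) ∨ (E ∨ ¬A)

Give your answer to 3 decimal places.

0.742

F ∧ A = a·b on (0.7400, 0.6200) = 0.4588
¬A = 1 − 0.6200 = 0.3800
E ∨ ¬A = a + b − a·b on (0.2300, 0.3800) = 0.5226
(F ∧ A) ∨ (E ∨ ¬A) = a + b − a·b on (0.4588, 0.5226) = 0.7416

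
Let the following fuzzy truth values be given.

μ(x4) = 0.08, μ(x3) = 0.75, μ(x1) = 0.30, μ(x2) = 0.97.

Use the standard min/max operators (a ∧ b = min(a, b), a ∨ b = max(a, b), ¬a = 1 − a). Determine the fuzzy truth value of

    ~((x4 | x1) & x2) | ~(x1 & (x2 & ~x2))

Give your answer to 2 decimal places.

0.97

x4 | x1 = max(a, b) on (0.08, 0.30) = 0.30
(x4 | x1) & x2 = min(a, b) on (0.30, 0.97) = 0.30
~((x4 | x1) & x2) = 1 − 0.30 = 0.70
~x2 = 1 − 0.97 = 0.03
x2 & ~x2 = min(a, b) on (0.97, 0.03) = 0.03
x1 & (x2 & ~x2) = min(a, b) on (0.30, 0.03) = 0.03
~(x1 & (x2 & ~x2)) = 1 − 0.03 = 0.97
~((x4 | x1) & x2) | ~(x1 & (x2 & ~x2)) = max(a, b) on (0.70, 0.97) = 0.97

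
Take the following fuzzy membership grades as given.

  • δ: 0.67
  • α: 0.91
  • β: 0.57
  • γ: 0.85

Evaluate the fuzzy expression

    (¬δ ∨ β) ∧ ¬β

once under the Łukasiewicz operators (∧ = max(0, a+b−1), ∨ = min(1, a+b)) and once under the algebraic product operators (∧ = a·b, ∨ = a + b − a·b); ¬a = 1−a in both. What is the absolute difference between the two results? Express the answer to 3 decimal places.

0.024

Under Łukasiewicz:
  ¬δ = 1 − 0.67 = 0.33
  ¬δ ∨ β = min(1, a+b) on (0.33, 0.57) = 0.90
  ¬β = 1 − 0.57 = 0.43
  (¬δ ∨ β) ∧ ¬β = max(0, a+b−1) on (0.90, 0.43) = 0.33
  → value = 0.3300
Under algebraic product:
  ¬δ = 1 − 0.6700 = 0.3300
  ¬δ ∨ β = a + b − a·b on (0.3300, 0.5700) = 0.7119
  ¬β = 1 − 0.5700 = 0.4300
  (¬δ ∨ β) ∧ ¬β = a·b on (0.7119, 0.4300) = 0.3061
  → value = 0.3061
|0.3300 − 0.3061| = 0.024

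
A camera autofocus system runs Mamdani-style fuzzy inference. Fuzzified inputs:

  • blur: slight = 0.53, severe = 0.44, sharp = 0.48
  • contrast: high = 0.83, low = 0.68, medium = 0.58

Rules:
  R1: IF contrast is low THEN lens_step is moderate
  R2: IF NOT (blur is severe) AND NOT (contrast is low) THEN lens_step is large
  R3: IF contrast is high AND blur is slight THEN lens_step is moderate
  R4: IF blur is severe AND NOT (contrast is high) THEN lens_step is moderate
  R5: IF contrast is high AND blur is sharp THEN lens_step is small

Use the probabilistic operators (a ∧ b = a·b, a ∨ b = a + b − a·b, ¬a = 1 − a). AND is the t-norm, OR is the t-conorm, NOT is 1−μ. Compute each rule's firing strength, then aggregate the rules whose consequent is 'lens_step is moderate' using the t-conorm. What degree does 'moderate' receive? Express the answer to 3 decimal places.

0.834

R1: low=0.68 → w = 0.6800
R2: ¬severe=1−0.44=0.56, ¬low=1−0.68=0.32; AND[a·b] → w = 0.1792
R3: high=0.83, slight=0.53; AND[a·b] → w = 0.4399
R4: severe=0.44, ¬high=1−0.83=0.17; AND[a·b] → w = 0.0748
R5: high=0.83, sharp=0.48; AND[a·b] → w = 0.3984
Rules with consequent 'moderate': {R1, R3, R4} → strengths 0.6800, 0.4399, 0.0748
Aggregate via t-conorm [a + b − a·b]: 0.8342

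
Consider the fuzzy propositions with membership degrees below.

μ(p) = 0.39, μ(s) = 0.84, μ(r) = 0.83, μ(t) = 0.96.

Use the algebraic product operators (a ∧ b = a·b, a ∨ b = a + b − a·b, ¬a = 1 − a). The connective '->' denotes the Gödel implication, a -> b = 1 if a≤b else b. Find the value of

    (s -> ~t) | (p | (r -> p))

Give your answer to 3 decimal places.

~t = 1 − 0.9600 = 0.0400
s -> ~t  [Gödel: 1 if a≤b else b] with a=0.8400, b=0.0400 → 0.0400
r -> p  [Gödel: 1 if a≤b else b] with a=0.8300, b=0.3900 → 0.3900
p | (r -> p) = a + b − a·b on (0.3900, 0.3900) = 0.6279
(s -> ~t) | (p | (r -> p)) = a + b − a·b on (0.0400, 0.6279) = 0.6428

0.643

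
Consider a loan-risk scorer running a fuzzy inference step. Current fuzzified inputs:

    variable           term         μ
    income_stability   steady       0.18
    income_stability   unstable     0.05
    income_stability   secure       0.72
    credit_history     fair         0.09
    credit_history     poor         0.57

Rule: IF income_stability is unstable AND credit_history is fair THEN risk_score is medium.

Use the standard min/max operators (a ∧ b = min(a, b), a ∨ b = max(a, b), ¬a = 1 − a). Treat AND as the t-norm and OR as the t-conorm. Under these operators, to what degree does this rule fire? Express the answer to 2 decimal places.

firing strength: unstable=0.05, fair=0.09; AND[min(a, b)] → w = 0.05

0.05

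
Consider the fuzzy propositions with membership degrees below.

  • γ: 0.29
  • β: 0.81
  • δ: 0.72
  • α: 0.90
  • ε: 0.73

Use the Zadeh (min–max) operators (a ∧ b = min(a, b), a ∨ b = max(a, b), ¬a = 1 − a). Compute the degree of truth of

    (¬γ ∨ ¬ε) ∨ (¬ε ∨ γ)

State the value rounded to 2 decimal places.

¬γ = 1 − 0.29 = 0.71
¬ε = 1 − 0.73 = 0.27
¬γ ∨ ¬ε = max(a, b) on (0.71, 0.27) = 0.71
¬ε = 1 − 0.73 = 0.27
¬ε ∨ γ = max(a, b) on (0.27, 0.29) = 0.29
(¬γ ∨ ¬ε) ∨ (¬ε ∨ γ) = max(a, b) on (0.71, 0.29) = 0.71

0.71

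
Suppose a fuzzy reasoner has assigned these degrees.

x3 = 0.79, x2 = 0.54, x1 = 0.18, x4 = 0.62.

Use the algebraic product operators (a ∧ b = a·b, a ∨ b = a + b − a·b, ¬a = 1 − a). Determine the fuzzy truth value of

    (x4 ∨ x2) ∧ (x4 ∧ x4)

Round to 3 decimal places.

x4 ∨ x2 = a + b − a·b on (0.6200, 0.5400) = 0.8252
x4 ∧ x4 = a·b on (0.6200, 0.6200) = 0.3844
(x4 ∨ x2) ∧ (x4 ∧ x4) = a·b on (0.8252, 0.3844) = 0.3172

0.317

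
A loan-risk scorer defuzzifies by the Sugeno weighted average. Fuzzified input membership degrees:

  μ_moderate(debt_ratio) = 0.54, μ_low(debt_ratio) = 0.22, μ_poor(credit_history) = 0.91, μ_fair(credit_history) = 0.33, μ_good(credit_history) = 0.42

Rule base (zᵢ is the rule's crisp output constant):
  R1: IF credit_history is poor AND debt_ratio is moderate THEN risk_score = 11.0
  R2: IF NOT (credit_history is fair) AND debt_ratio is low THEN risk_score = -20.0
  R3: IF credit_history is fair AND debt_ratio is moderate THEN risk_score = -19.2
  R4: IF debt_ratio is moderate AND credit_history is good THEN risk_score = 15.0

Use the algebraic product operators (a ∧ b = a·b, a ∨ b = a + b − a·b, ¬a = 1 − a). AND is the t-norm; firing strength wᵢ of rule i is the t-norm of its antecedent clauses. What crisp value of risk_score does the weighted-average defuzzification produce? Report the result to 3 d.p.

R1 (z=11.0): poor=0.91, moderate=0.54; AND[a·b] → w = 0.4914
R2 (z=-20.0): ¬fair=1−0.33=0.67, low=0.22; AND[a·b] → w = 0.1474
R3 (z=-19.2): fair=0.33, moderate=0.54; AND[a·b] → w = 0.1782
R4 (z=15.0): moderate=0.54, good=0.42; AND[a·b] → w = 0.2268
Weighted average = (0.4914·11.0 + 0.1474·-20.0 + 0.1782·-19.2 + 0.2268·15.0) / (0.4914 + 0.1474 + 0.1782 + 0.2268)
  = 2.4380 / 1.0438 = 2.336

2.336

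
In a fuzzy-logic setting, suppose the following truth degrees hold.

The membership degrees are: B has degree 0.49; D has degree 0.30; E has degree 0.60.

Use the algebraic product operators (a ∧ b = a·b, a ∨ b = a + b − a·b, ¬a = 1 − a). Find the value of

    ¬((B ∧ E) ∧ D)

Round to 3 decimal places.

0.912

B ∧ E = a·b on (0.4900, 0.6000) = 0.2940
(B ∧ E) ∧ D = a·b on (0.2940, 0.3000) = 0.0882
¬((B ∧ E) ∧ D) = 1 − 0.0882 = 0.9118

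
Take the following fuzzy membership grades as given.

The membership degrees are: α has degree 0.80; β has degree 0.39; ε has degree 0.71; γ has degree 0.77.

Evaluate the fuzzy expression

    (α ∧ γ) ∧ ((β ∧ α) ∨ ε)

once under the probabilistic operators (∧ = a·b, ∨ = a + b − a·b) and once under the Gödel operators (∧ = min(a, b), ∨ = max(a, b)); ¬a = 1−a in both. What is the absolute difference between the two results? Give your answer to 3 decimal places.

Under probabilistic:
  α ∧ γ = a·b on (0.8000, 0.7700) = 0.6160
  β ∧ α = a·b on (0.3900, 0.8000) = 0.3120
  (β ∧ α) ∨ ε = a + b − a·b on (0.3120, 0.7100) = 0.8005
  (α ∧ γ) ∧ ((β ∧ α) ∨ ε) = a·b on (0.6160, 0.8005) = 0.4931
  → value = 0.4931
Under Gödel:
  α ∧ γ = min(a, b) on (0.80, 0.77) = 0.77
  β ∧ α = min(a, b) on (0.39, 0.80) = 0.39
  (β ∧ α) ∨ ε = max(a, b) on (0.39, 0.71) = 0.71
  (α ∧ γ) ∧ ((β ∧ α) ∨ ε) = min(a, b) on (0.77, 0.71) = 0.71
  → value = 0.7100
|0.4931 − 0.7100| = 0.217

0.217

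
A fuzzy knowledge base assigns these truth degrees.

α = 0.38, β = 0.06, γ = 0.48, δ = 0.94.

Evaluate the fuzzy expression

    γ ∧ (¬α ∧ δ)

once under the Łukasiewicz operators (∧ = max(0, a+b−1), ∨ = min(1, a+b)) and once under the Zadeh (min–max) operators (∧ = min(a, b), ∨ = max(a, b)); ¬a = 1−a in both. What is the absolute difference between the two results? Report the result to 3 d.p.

Under Łukasiewicz:
  ¬α = 1 − 0.38 = 0.62
  ¬α ∧ δ = max(0, a+b−1) on (0.62, 0.94) = 0.56
  γ ∧ (¬α ∧ δ) = max(0, a+b−1) on (0.48, 0.56) = 0.04
  → value = 0.0400
Under Zadeh (min–max):
  ¬α = 1 − 0.38 = 0.62
  ¬α ∧ δ = min(a, b) on (0.62, 0.94) = 0.62
  γ ∧ (¬α ∧ δ) = min(a, b) on (0.48, 0.62) = 0.48
  → value = 0.4800
|0.0400 − 0.4800| = 0.440

0.440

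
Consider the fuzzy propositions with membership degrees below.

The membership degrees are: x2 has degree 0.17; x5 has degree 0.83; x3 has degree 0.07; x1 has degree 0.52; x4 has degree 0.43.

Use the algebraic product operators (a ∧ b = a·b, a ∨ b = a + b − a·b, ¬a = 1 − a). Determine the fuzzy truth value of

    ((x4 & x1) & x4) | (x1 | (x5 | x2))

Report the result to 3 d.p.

x4 & x1 = a·b on (0.4300, 0.5200) = 0.2236
(x4 & x1) & x4 = a·b on (0.2236, 0.4300) = 0.0961
x5 | x2 = a + b − a·b on (0.8300, 0.1700) = 0.8589
x1 | (x5 | x2) = a + b − a·b on (0.5200, 0.8589) = 0.9323
((x4 & x1) & x4) | (x1 | (x5 | x2)) = a + b − a·b on (0.0961, 0.9323) = 0.9388

0.939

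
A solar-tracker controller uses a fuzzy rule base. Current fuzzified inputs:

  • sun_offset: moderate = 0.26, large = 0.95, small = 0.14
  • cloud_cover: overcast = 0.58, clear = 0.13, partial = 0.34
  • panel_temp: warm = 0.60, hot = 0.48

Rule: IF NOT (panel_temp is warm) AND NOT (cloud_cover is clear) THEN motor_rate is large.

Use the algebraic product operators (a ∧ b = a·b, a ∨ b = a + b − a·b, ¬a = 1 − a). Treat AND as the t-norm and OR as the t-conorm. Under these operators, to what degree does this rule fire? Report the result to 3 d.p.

0.348

firing strength: ¬warm=1−0.60=0.40, ¬clear=1−0.13=0.87; AND[a·b] → w = 0.3480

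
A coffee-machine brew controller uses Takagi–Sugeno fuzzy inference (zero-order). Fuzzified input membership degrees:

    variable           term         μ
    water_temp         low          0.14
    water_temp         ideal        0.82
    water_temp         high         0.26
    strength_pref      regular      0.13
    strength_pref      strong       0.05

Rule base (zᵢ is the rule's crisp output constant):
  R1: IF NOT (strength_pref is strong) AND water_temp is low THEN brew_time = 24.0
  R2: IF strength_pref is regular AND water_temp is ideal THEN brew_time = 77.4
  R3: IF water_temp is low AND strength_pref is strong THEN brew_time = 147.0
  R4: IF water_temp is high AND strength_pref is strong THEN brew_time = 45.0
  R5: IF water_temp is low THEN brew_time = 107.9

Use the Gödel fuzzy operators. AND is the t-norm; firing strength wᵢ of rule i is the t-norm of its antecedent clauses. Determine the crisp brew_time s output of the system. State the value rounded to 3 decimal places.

74.761

R1 (z=24.0): ¬strong=1−0.05=0.95, low=0.14; AND[min(a, b)] → w = 0.14
R2 (z=77.4): regular=0.13, ideal=0.82; AND[min(a, b)] → w = 0.13
R3 (z=147.0): low=0.14, strong=0.05; AND[min(a, b)] → w = 0.05
R4 (z=45.0): high=0.26, strong=0.05; AND[min(a, b)] → w = 0.05
R5 (z=107.9): low=0.14 → w = 0.14
Weighted average = (0.14·24.0 + 0.13·77.4 + 0.05·147.0 + 0.05·45.0 + 0.14·107.9) / (0.14 + 0.13 + 0.05 + 0.05 + 0.14)
  = 38.1280 / 0.5100 = 74.761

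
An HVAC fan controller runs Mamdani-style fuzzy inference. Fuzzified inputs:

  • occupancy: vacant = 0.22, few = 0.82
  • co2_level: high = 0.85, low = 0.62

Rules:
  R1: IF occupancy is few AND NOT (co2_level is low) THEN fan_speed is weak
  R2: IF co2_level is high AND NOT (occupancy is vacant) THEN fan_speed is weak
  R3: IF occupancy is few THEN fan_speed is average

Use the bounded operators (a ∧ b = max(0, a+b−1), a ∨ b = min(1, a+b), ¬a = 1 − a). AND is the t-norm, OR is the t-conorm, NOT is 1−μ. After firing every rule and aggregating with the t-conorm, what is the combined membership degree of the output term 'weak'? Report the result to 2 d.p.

R1: few=0.82, ¬low=1−0.62=0.38; AND[max(0, a+b−1)] → w = 0.20
R2: high=0.85, ¬vacant=1−0.22=0.78; AND[max(0, a+b−1)] → w = 0.63
R3: few=0.82 → w = 0.82
Rules with consequent 'weak': {R1, R2} → strengths 0.20, 0.63
Aggregate via t-conorm [min(1, a+b)]: 0.83

0.83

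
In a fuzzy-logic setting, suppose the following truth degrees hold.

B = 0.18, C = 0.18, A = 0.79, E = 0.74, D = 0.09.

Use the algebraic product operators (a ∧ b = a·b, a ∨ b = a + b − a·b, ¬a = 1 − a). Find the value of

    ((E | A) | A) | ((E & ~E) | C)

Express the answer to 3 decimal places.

0.992

E | A = a + b − a·b on (0.7400, 0.7900) = 0.9454
(E | A) | A = a + b − a·b on (0.9454, 0.7900) = 0.9885
~E = 1 − 0.7400 = 0.2600
E & ~E = a·b on (0.7400, 0.2600) = 0.1924
(E & ~E) | C = a + b − a·b on (0.1924, 0.1800) = 0.3378
((E | A) | A) | ((E & ~E) | C) = a + b − a·b on (0.9885, 0.3378) = 0.9924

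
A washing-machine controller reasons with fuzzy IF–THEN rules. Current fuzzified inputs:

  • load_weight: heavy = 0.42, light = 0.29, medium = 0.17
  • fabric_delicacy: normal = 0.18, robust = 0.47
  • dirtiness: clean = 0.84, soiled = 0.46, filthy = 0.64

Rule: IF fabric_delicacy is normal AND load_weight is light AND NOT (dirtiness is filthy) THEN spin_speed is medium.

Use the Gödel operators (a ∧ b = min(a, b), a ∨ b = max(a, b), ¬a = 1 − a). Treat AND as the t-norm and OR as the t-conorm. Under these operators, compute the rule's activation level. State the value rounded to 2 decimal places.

0.18

firing strength: normal=0.18, light=0.29, ¬filthy=1−0.64=0.36; AND[min(a, b)] → w = 0.18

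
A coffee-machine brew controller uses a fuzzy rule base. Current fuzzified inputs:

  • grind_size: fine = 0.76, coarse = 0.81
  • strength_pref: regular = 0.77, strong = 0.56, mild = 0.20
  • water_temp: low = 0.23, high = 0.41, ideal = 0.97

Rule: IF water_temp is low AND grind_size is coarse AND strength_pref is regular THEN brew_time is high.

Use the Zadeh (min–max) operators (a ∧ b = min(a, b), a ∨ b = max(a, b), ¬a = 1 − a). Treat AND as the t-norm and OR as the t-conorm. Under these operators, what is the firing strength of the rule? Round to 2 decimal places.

firing strength: low=0.23, coarse=0.81, regular=0.77; AND[min(a, b)] → w = 0.23

0.23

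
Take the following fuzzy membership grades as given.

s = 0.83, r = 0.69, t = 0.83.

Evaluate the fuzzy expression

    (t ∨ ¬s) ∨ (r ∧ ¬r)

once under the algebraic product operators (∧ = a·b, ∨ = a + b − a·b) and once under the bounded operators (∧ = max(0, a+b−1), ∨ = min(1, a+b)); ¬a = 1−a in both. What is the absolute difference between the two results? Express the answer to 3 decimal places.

Under algebraic product:
  ¬s = 1 − 0.8300 = 0.1700
  t ∨ ¬s = a + b − a·b on (0.8300, 0.1700) = 0.8589
  ¬r = 1 − 0.6900 = 0.3100
  r ∧ ¬r = a·b on (0.6900, 0.3100) = 0.2139
  (t ∨ ¬s) ∨ (r ∧ ¬r) = a + b − a·b on (0.8589, 0.2139) = 0.8891
  → value = 0.8891
Under bounded:
  ¬s = 1 − 0.83 = 0.17
  t ∨ ¬s = min(1, a+b) on (0.83, 0.17) = 1.00
  ¬r = 1 − 0.69 = 0.31
  r ∧ ¬r = max(0, a+b−1) on (0.69, 0.31) = 0.00
  (t ∨ ¬s) ∨ (r ∧ ¬r) = min(1, a+b) on (1.00, 0.00) = 1.00
  → value = 1.0000
|0.8891 − 1.0000| = 0.111

0.111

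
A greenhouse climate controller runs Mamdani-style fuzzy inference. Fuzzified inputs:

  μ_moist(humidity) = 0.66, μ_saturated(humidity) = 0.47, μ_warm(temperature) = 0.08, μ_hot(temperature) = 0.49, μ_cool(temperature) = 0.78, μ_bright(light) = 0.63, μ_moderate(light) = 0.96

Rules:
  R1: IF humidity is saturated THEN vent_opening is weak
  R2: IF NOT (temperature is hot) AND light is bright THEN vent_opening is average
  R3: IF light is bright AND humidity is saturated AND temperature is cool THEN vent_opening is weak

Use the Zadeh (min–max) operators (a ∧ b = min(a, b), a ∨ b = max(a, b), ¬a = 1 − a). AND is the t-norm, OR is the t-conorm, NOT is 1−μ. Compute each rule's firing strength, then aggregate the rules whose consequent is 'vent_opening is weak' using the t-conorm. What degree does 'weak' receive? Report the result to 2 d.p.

R1: saturated=0.47 → w = 0.47
R2: ¬hot=1−0.49=0.51, bright=0.63; AND[min(a, b)] → w = 0.51
R3: bright=0.63, saturated=0.47, cool=0.78; AND[min(a, b)] → w = 0.47
Rules with consequent 'weak': {R1, R3} → strengths 0.47, 0.47
Aggregate via t-conorm [max(a, b)]: 0.47

0.47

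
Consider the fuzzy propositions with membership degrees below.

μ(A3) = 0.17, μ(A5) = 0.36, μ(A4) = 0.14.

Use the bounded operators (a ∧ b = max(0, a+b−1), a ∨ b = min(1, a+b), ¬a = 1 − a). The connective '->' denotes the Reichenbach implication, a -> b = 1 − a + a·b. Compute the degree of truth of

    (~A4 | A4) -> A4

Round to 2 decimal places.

0.14

~A4 = 1 − 0.14 = 0.86
~A4 | A4 = min(1, a+b) on (0.86, 0.14) = 1.00
(~A4 | A4) -> A4  [Reichenbach: 1 − a + a·b] with a=1.00, b=0.14 → 0.14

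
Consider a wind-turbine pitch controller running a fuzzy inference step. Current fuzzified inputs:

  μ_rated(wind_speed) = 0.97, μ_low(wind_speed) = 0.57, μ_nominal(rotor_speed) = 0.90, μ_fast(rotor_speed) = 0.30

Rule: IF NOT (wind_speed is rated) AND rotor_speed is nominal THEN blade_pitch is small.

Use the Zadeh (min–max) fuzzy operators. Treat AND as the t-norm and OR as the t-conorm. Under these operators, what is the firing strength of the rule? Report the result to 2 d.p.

0.03

firing strength: ¬rated=1−0.97=0.03, nominal=0.90; AND[min(a, b)] → w = 0.03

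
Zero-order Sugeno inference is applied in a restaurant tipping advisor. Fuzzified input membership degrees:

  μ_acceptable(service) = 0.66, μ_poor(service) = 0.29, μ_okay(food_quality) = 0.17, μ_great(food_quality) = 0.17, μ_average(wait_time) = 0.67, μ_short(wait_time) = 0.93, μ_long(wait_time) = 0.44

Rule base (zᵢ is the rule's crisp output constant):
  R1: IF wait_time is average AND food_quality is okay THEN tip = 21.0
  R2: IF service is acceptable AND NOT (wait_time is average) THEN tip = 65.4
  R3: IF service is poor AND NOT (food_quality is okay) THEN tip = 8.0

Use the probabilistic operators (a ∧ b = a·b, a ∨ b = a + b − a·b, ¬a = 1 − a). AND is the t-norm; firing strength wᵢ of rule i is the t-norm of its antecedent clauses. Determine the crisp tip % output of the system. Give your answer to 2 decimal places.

R1 (z=21.0): average=0.67, okay=0.17; AND[a·b] → w = 0.1139
R2 (z=65.4): acceptable=0.66, ¬average=1−0.67=0.33; AND[a·b] → w = 0.2178
R3 (z=8.0): poor=0.29, ¬okay=1−0.17=0.83; AND[a·b] → w = 0.2407
Weighted average = (0.1139·21.0 + 0.2178·65.4 + 0.2407·8.0) / (0.1139 + 0.2178 + 0.2407)
  = 18.5616 / 0.5724 = 32.43

32.43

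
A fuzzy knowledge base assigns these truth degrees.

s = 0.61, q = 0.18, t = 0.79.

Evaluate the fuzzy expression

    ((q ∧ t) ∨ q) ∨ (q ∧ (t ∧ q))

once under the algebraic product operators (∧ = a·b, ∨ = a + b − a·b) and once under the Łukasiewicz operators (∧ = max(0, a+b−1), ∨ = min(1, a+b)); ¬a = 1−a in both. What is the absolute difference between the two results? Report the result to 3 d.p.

Under algebraic product:
  q ∧ t = a·b on (0.1800, 0.7900) = 0.1422
  (q ∧ t) ∨ q = a + b − a·b on (0.1422, 0.1800) = 0.2966
  t ∧ q = a·b on (0.7900, 0.1800) = 0.1422
  q ∧ (t ∧ q) = a·b on (0.1800, 0.1422) = 0.0256
  ((q ∧ t) ∨ q) ∨ (q ∧ (t ∧ q)) = a + b − a·b on (0.2966, 0.0256) = 0.3146
  → value = 0.3146
Under Łukasiewicz:
  q ∧ t = max(0, a+b−1) on (0.18, 0.79) = 0.00
  (q ∧ t) ∨ q = min(1, a+b) on (0.00, 0.18) = 0.18
  t ∧ q = max(0, a+b−1) on (0.79, 0.18) = 0.00
  q ∧ (t ∧ q) = max(0, a+b−1) on (0.18, 0.00) = 0.00
  ((q ∧ t) ∨ q) ∨ (q ∧ (t ∧ q)) = min(1, a+b) on (0.18, 0.00) = 0.18
  → value = 0.1800
|0.3146 − 0.1800| = 0.135

0.135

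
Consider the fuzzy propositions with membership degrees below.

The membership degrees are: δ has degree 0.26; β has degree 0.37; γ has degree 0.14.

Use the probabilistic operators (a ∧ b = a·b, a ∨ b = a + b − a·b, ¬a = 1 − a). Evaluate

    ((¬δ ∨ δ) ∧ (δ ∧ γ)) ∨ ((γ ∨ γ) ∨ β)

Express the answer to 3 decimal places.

¬δ = 1 − 0.2600 = 0.7400
¬δ ∨ δ = a + b − a·b on (0.7400, 0.2600) = 0.8076
δ ∧ γ = a·b on (0.2600, 0.1400) = 0.0364
(¬δ ∨ δ) ∧ (δ ∧ γ) = a·b on (0.8076, 0.0364) = 0.0294
γ ∨ γ = a + b − a·b on (0.1400, 0.1400) = 0.2604
(γ ∨ γ) ∨ β = a + b − a·b on (0.2604, 0.3700) = 0.5341
((¬δ ∨ δ) ∧ (δ ∧ γ)) ∨ ((γ ∨ γ) ∨ β) = a + b − a·b on (0.0294, 0.5341) = 0.5477

0.548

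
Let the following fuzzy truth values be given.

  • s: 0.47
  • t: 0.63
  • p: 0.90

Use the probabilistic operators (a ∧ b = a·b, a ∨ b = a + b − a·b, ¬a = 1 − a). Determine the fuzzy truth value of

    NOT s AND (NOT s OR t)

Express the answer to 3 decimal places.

0.438

NOT s = 1 − 0.4700 = 0.5300
NOT s = 1 − 0.4700 = 0.5300
NOT s OR t = a + b − a·b on (0.5300, 0.6300) = 0.8261
NOT s AND (NOT s OR t) = a·b on (0.5300, 0.8261) = 0.4378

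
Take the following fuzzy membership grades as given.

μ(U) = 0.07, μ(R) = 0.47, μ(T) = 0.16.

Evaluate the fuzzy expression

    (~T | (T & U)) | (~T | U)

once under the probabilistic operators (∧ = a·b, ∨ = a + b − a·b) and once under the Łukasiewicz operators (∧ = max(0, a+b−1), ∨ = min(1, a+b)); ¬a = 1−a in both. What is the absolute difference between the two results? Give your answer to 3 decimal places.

0.024

Under probabilistic:
  ~T = 1 − 0.1600 = 0.8400
  T & U = a·b on (0.1600, 0.0700) = 0.0112
  ~T | (T & U) = a + b − a·b on (0.8400, 0.0112) = 0.8418
  ~T = 1 − 0.1600 = 0.8400
  ~T | U = a + b − a·b on (0.8400, 0.0700) = 0.8512
  (~T | (T & U)) | (~T | U) = a + b − a·b on (0.8418, 0.8512) = 0.9765
  → value = 0.9765
Under Łukasiewicz:
  ~T = 1 − 0.16 = 0.84
  T & U = max(0, a+b−1) on (0.16, 0.07) = 0.00
  ~T | (T & U) = min(1, a+b) on (0.84, 0.00) = 0.84
  ~T = 1 − 0.16 = 0.84
  ~T | U = min(1, a+b) on (0.84, 0.07) = 0.91
  (~T | (T & U)) | (~T | U) = min(1, a+b) on (0.84, 0.91) = 1.00
  → value = 1.0000
|0.9765 − 1.0000| = 0.024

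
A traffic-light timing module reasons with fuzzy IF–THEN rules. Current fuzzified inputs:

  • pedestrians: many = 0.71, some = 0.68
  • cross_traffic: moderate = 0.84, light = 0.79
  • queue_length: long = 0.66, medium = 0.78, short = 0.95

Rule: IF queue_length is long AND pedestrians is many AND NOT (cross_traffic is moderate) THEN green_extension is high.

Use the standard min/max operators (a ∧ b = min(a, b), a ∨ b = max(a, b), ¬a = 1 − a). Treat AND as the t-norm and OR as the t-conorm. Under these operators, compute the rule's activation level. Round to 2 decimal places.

0.16

firing strength: long=0.66, many=0.71, ¬moderate=1−0.84=0.16; AND[min(a, b)] → w = 0.16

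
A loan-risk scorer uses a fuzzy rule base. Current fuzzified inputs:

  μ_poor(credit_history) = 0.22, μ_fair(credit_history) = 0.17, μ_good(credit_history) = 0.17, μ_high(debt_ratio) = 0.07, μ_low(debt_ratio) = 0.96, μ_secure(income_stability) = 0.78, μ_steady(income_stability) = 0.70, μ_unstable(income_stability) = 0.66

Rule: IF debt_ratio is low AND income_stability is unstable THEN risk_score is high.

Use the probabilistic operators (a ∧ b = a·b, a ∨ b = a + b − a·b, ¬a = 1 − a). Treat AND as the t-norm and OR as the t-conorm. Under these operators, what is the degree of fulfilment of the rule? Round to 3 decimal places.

firing strength: low=0.96, unstable=0.66; AND[a·b] → w = 0.6336

0.634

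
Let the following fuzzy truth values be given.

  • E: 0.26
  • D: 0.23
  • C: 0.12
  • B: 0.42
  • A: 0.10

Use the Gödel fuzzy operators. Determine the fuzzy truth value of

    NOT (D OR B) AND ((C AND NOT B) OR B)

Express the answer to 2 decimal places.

0.42

D OR B = max(a, b) on (0.23, 0.42) = 0.42
NOT (D OR B) = 1 − 0.42 = 0.58
NOT B = 1 − 0.42 = 0.58
C AND NOT B = min(a, b) on (0.12, 0.58) = 0.12
(C AND NOT B) OR B = max(a, b) on (0.12, 0.42) = 0.42
NOT (D OR B) AND ((C AND NOT B) OR B) = min(a, b) on (0.58, 0.42) = 0.42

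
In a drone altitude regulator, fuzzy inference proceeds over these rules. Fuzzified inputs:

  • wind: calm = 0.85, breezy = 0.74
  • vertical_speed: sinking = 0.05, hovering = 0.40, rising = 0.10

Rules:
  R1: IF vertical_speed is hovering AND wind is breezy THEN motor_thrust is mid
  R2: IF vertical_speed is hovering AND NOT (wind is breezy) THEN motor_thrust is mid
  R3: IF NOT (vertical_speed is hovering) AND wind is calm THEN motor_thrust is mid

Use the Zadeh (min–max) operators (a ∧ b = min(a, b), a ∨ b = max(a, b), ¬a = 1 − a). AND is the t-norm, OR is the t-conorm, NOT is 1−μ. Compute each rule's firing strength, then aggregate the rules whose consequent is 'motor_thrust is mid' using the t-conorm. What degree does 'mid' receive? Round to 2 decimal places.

R1: hovering=0.40, breezy=0.74; AND[min(a, b)] → w = 0.40
R2: hovering=0.40, ¬breezy=1−0.74=0.26; AND[min(a, b)] → w = 0.26
R3: ¬hovering=1−0.40=0.60, calm=0.85; AND[min(a, b)] → w = 0.60
Rules with consequent 'mid': {R1, R2, R3} → strengths 0.40, 0.26, 0.60
Aggregate via t-conorm [max(a, b)]: 0.60

0.60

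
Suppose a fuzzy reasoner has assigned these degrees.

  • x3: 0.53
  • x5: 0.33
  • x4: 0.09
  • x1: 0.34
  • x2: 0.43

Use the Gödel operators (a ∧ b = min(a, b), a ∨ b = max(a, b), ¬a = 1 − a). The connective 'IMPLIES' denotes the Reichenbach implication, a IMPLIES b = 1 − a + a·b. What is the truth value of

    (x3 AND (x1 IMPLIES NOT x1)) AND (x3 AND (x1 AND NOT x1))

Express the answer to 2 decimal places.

0.34

NOT x1 = 1 − 0.34 = 0.66
x1 IMPLIES NOT x1  [Reichenbach: 1 − a + a·b] with a=0.34, b=0.66 → 0.88
x3 AND (x1 IMPLIES NOT x1) = min(a, b) on (0.53, 0.88) = 0.53
NOT x1 = 1 − 0.34 = 0.66
x1 AND NOT x1 = min(a, b) on (0.34, 0.66) = 0.34
x3 AND (x1 AND NOT x1) = min(a, b) on (0.53, 0.34) = 0.34
(x3 AND (x1 IMPLIES NOT x1)) AND (x3 AND (x1 AND NOT x1)) = min(a, b) on (0.53, 0.34) = 0.34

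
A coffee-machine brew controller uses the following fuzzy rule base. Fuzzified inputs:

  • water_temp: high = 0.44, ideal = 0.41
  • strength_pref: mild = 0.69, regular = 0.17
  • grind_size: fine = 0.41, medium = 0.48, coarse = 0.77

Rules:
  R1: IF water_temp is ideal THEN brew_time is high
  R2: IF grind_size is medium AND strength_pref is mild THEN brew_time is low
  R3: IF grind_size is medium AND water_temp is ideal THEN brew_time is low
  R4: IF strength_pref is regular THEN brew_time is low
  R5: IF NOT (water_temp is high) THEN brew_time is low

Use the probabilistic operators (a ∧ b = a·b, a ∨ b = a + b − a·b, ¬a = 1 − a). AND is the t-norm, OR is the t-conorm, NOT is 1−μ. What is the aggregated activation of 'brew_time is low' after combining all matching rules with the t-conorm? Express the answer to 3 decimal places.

0.804

R1: ideal=0.41 → w = 0.4100
R2: medium=0.48, mild=0.69; AND[a·b] → w = 0.3312
R3: medium=0.48, ideal=0.41; AND[a·b] → w = 0.1968
R4: regular=0.17 → w = 0.1700
R5: ¬high=1−0.44=0.56 → w = 0.5600
Rules with consequent 'low': {R2, R3, R4, R5} → strengths 0.3312, 0.1968, 0.1700, 0.5600
Aggregate via t-conorm [a + b − a·b]: 0.8038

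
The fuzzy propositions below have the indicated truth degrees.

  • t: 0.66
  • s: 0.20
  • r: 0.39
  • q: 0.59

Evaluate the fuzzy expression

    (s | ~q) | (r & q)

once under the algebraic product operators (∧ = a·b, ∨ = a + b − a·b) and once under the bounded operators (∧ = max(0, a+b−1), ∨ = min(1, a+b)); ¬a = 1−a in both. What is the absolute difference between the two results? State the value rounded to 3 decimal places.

0.027

Under algebraic product:
  ~q = 1 − 0.5900 = 0.4100
  s | ~q = a + b − a·b on (0.2000, 0.4100) = 0.5280
  r & q = a·b on (0.3900, 0.5900) = 0.2301
  (s | ~q) | (r & q) = a + b − a·b on (0.5280, 0.2301) = 0.6366
  → value = 0.6366
Under bounded:
  ~q = 1 − 0.59 = 0.41
  s | ~q = min(1, a+b) on (0.20, 0.41) = 0.61
  r & q = max(0, a+b−1) on (0.39, 0.59) = 0.00
  (s | ~q) | (r & q) = min(1, a+b) on (0.61, 0.00) = 0.61
  → value = 0.6100
|0.6366 − 0.6100| = 0.027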